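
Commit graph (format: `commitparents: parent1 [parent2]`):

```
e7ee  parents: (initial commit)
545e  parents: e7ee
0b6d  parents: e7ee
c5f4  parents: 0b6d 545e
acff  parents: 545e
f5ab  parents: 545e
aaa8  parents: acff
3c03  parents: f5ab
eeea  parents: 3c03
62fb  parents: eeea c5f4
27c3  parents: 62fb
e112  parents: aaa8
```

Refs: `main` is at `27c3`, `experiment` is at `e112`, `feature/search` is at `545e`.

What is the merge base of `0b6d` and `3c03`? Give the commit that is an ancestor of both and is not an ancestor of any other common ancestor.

e7ee

Ancestors of 0b6d: {0b6d, e7ee}.
Ancestors of 3c03: {3c03, 545e, e7ee, f5ab}.
Common ancestors: {e7ee}.
The only common ancestor is e7ee, so it is the merge base.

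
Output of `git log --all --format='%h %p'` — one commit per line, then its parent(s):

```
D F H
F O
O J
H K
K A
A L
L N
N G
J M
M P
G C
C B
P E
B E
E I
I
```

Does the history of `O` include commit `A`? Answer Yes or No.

Ancestors of O: {E, I, J, M, O, P}.
A is not in that set, so it is not an ancestor of O.

No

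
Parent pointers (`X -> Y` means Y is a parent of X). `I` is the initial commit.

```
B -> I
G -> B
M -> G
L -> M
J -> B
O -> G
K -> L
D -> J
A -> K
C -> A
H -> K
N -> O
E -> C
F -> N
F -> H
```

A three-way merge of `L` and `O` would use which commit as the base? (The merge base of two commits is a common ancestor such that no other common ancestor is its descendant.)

G

Ancestors of L: {B, G, I, L, M}.
Ancestors of O: {B, G, I, O}.
Common ancestors: {B, G, I}.
Among these, G is not an ancestor of any other common ancestor — it is the merge base.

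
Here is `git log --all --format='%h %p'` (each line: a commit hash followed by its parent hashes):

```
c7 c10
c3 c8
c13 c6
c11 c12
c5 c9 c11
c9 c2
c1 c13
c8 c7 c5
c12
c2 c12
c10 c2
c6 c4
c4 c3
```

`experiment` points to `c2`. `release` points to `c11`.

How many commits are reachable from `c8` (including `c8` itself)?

8

Walking parent pointers from c8: reachable set = {c10, c11, c12, c2, c5, c7, c8, c9}.
That is 8 commits.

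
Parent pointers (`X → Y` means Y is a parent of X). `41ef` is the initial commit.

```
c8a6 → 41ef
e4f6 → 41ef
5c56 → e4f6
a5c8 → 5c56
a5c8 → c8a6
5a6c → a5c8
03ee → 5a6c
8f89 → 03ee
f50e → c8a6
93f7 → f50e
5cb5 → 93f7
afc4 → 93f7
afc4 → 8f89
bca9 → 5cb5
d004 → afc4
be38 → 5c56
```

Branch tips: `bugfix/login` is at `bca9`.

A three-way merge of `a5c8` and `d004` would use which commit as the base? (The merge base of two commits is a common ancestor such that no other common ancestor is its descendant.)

a5c8

Ancestors of a5c8: {41ef, 5c56, a5c8, c8a6, e4f6}.
Ancestors of d004: {03ee, 41ef, 5a6c, 5c56, 8f89, 93f7, a5c8, afc4, c8a6, d004, e4f6, f50e}.
Common ancestors: {41ef, 5c56, a5c8, c8a6, e4f6}.
Among these, a5c8 is not an ancestor of any other common ancestor — it is the merge base.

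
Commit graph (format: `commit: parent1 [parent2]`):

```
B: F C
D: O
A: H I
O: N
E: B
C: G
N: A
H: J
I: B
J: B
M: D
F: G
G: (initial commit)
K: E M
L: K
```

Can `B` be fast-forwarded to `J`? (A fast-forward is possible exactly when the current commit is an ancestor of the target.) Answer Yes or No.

A fast-forward from B to J is possible iff B is an ancestor of J.
Ancestors of J: {B, C, F, G, J}.
B is among them, so fast-forward is possible.

Yes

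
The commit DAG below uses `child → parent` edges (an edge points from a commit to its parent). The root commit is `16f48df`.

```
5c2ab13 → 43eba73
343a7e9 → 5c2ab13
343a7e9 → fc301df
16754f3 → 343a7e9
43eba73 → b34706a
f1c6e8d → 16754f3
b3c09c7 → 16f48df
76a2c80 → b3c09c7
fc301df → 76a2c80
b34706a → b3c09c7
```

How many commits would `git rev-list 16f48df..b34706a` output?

2

Reachable from b34706a: {16f48df, b34706a, b3c09c7}.
Reachable from 16f48df: {16f48df}.
In b34706a's history but not 16f48df's: {b34706a, b3c09c7} — 2 commits.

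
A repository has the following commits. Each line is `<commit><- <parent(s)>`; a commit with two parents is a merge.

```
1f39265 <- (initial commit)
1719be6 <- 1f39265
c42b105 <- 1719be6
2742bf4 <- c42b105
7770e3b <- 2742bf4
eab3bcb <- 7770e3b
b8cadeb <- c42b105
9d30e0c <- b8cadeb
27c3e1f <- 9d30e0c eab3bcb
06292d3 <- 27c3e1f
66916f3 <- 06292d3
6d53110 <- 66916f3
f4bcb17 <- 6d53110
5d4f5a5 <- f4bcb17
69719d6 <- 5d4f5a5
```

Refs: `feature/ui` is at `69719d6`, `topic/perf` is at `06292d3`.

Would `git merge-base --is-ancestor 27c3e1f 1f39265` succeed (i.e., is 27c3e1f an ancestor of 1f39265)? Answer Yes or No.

Ancestors of 1f39265: {1f39265}.
27c3e1f is not in that set, so it is not an ancestor of 1f39265.

No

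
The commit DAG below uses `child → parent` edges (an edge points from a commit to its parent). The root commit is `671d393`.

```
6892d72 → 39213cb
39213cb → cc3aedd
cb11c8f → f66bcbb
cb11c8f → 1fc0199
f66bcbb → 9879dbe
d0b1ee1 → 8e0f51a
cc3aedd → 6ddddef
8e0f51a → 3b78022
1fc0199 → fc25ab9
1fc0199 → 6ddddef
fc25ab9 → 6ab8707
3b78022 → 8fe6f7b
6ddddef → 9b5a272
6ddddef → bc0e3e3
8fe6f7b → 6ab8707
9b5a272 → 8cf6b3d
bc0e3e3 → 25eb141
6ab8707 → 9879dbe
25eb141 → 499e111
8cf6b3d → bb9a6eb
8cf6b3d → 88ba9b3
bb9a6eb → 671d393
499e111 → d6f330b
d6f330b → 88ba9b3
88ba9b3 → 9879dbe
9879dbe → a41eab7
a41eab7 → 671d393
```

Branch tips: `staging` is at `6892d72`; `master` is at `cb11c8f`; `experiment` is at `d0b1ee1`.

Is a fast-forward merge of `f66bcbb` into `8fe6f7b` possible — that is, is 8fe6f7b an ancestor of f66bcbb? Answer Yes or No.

No

A fast-forward from 8fe6f7b to f66bcbb is possible iff 8fe6f7b is an ancestor of f66bcbb.
Ancestors of f66bcbb: {671d393, 9879dbe, a41eab7, f66bcbb}.
8fe6f7b is not among them, so fast-forward is not possible.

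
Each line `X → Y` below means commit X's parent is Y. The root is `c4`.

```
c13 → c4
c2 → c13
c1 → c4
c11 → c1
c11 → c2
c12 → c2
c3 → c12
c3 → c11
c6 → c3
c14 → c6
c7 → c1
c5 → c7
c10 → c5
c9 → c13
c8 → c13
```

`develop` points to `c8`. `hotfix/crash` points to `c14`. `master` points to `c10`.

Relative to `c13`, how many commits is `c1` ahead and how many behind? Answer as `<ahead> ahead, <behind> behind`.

Reachable from c1: {c1, c4}.
Reachable from c13: {c13, c4}.
Only in c1's history (ahead): {c1} — 1.
Only in c13's history (behind): {c13} — 1.

1 ahead, 1 behind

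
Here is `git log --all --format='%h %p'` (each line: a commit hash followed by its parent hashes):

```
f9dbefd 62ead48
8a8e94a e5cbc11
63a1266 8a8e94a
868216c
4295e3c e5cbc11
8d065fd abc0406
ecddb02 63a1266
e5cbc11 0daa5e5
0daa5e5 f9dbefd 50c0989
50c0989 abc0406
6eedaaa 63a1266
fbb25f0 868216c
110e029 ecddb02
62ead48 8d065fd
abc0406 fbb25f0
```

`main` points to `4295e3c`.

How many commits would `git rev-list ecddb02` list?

12

Walking parent pointers from ecddb02: reachable set = {0daa5e5, 50c0989, 62ead48, 63a1266, 868216c, 8a8e94a, 8d065fd, abc0406, e5cbc11, ecddb02, f9dbefd, fbb25f0}.
That is 12 commits.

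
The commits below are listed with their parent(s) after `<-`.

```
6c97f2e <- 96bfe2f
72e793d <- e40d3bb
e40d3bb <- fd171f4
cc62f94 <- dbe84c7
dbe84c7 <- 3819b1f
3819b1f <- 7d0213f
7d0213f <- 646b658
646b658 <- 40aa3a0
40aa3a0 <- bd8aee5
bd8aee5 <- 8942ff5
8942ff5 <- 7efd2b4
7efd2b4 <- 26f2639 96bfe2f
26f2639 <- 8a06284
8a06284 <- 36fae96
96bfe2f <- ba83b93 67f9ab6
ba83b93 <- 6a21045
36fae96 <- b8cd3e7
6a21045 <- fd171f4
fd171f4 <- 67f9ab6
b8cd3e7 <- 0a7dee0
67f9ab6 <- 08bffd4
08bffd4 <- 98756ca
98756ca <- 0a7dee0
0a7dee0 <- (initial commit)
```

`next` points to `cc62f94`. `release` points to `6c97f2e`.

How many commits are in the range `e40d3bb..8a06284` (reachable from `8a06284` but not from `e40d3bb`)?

Reachable from 8a06284: {0a7dee0, 36fae96, 8a06284, b8cd3e7}.
Reachable from e40d3bb: {08bffd4, 0a7dee0, 67f9ab6, 98756ca, e40d3bb, fd171f4}.
In 8a06284's history but not e40d3bb's: {36fae96, 8a06284, b8cd3e7} — 3 commits.

3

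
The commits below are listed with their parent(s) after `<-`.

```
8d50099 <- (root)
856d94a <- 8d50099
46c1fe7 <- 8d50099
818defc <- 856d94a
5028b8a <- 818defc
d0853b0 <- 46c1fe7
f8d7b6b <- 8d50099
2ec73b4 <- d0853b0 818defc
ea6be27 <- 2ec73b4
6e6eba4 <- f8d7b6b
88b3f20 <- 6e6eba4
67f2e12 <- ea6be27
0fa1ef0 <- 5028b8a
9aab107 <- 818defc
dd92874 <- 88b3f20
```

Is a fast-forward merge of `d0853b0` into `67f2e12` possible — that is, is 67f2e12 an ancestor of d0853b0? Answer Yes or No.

A fast-forward from 67f2e12 to d0853b0 is possible iff 67f2e12 is an ancestor of d0853b0.
Ancestors of d0853b0: {46c1fe7, 8d50099, d0853b0}.
67f2e12 is not among them, so fast-forward is not possible.

No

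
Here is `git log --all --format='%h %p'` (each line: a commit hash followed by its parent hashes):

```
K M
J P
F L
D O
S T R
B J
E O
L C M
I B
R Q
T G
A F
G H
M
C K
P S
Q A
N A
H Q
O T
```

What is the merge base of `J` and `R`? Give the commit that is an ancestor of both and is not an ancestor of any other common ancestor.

Ancestors of J: {A, C, F, G, H, J, K, L, M, P, Q, R, S, T}.
Ancestors of R: {A, C, F, K, L, M, Q, R}.
Common ancestors: {A, C, F, K, L, M, Q, R}.
Among these, R is not an ancestor of any other common ancestor — it is the merge base.

R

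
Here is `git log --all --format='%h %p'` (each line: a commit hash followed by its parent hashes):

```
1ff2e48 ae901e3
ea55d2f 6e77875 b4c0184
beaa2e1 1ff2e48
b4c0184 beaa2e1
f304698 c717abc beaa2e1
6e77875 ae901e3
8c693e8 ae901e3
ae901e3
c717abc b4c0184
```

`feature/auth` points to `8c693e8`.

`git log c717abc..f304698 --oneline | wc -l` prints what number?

1

Reachable from f304698: {1ff2e48, ae901e3, b4c0184, beaa2e1, c717abc, f304698}.
Reachable from c717abc: {1ff2e48, ae901e3, b4c0184, beaa2e1, c717abc}.
In f304698's history but not c717abc's: {f304698} — 1 commit.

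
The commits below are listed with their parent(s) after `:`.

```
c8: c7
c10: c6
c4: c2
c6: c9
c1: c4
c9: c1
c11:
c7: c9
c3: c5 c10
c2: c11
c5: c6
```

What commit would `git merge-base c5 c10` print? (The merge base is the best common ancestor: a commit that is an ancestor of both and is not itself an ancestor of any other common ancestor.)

c6

Ancestors of c5: {c1, c11, c2, c4, c5, c6, c9}.
Ancestors of c10: {c1, c10, c11, c2, c4, c6, c9}.
Common ancestors: {c1, c11, c2, c4, c6, c9}.
Among these, c6 is not an ancestor of any other common ancestor — it is the merge base.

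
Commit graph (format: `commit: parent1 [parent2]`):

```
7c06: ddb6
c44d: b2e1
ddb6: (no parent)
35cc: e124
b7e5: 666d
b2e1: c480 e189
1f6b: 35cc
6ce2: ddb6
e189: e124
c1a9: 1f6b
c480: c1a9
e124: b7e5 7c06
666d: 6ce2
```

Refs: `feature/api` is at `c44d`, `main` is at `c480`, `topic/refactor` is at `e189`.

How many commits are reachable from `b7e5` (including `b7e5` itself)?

4

Walking parent pointers from b7e5: reachable set = {666d, 6ce2, b7e5, ddb6}.
That is 4 commits.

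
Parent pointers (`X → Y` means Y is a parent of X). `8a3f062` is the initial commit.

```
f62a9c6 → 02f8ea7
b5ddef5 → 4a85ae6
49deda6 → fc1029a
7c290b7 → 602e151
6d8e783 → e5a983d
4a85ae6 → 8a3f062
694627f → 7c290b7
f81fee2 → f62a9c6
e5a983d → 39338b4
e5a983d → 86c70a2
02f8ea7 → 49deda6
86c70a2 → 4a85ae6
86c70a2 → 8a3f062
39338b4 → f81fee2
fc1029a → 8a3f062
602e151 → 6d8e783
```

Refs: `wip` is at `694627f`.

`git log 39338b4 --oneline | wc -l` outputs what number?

7

Walking parent pointers from 39338b4: reachable set = {02f8ea7, 39338b4, 49deda6, 8a3f062, f62a9c6, f81fee2, fc1029a}.
That is 7 commits.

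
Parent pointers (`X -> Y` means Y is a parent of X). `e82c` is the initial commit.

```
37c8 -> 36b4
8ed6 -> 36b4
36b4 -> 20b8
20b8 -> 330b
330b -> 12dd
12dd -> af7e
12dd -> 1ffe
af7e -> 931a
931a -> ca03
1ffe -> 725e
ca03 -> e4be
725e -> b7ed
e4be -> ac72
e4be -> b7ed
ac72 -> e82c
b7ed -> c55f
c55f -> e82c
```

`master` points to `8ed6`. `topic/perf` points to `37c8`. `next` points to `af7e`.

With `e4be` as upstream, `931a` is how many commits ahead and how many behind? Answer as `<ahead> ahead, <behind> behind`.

Reachable from 931a: {931a, ac72, b7ed, c55f, ca03, e4be, e82c}.
Reachable from e4be: {ac72, b7ed, c55f, e4be, e82c}.
Only in 931a's history (ahead): {931a, ca03} — 2.
Only in e4be's history (behind): {} — 0.

2 ahead, 0 behind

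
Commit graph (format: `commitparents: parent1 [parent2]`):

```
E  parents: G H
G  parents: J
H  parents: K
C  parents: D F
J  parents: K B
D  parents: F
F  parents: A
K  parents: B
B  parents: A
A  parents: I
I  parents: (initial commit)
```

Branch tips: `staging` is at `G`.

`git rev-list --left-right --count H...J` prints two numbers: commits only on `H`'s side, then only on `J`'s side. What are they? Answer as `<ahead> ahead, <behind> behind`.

1 ahead, 1 behind

Reachable from H: {A, B, H, I, K}.
Reachable from J: {A, B, I, J, K}.
Only in H's history (ahead): {H} — 1.
Only in J's history (behind): {J} — 1.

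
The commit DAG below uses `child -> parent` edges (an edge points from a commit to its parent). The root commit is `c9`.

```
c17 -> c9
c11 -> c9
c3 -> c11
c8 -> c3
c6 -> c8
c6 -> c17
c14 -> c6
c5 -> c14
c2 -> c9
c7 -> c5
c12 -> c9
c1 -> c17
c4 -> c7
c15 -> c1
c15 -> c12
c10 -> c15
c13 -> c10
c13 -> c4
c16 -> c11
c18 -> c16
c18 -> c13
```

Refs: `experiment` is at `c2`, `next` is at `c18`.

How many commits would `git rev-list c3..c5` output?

Reachable from c5: {c11, c14, c17, c3, c5, c6, c8, c9}.
Reachable from c3: {c11, c3, c9}.
In c5's history but not c3's: {c14, c17, c5, c6, c8} — 5 commits.

5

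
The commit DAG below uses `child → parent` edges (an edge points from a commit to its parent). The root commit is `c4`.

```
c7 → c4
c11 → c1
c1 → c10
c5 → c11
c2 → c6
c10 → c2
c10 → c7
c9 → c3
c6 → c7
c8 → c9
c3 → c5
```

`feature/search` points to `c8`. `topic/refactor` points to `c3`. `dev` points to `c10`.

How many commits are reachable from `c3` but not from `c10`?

Reachable from c3: {c1, c10, c11, c2, c3, c4, c5, c6, c7}.
Reachable from c10: {c10, c2, c4, c6, c7}.
In c3's history but not c10's: {c1, c11, c3, c5} — 4 commits.

4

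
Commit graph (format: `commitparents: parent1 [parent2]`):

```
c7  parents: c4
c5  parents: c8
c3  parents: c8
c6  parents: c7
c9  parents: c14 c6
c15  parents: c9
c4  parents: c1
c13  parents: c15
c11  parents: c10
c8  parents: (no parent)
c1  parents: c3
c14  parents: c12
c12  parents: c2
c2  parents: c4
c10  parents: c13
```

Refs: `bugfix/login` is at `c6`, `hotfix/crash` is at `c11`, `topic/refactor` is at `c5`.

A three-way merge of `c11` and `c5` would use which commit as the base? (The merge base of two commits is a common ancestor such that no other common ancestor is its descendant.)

Ancestors of c11: {c1, c10, c11, c12, c13, c14, c15, c2, c3, c4, c6, c7, c8, c9}.
Ancestors of c5: {c5, c8}.
Common ancestors: {c8}.
The only common ancestor is c8, so it is the merge base.

c8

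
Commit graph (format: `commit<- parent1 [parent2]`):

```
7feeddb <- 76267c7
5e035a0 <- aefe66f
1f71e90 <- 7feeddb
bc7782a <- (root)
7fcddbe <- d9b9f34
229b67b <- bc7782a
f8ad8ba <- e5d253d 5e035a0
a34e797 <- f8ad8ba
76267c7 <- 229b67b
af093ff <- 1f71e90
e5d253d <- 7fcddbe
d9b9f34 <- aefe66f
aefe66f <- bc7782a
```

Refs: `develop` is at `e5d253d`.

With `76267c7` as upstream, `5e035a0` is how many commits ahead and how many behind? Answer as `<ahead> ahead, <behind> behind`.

Reachable from 5e035a0: {5e035a0, aefe66f, bc7782a}.
Reachable from 76267c7: {229b67b, 76267c7, bc7782a}.
Only in 5e035a0's history (ahead): {5e035a0, aefe66f} — 2.
Only in 76267c7's history (behind): {229b67b, 76267c7} — 2.

2 ahead, 2 behind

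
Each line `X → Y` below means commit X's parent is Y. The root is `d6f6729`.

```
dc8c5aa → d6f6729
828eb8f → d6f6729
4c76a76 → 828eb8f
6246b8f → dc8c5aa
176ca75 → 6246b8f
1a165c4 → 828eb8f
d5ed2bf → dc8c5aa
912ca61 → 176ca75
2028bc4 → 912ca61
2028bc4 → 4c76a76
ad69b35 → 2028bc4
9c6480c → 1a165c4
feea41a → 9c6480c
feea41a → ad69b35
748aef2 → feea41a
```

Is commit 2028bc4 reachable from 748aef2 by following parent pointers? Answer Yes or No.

Yes

Ancestors of 748aef2 (commits reachable by following parents): {176ca75, 1a165c4, 2028bc4, 4c76a76, 6246b8f, 748aef2, 828eb8f, 912ca61, 9c6480c, ad69b35, d6f6729, dc8c5aa, feea41a}.
2028bc4 is in that set, so it is an ancestor of 748aef2.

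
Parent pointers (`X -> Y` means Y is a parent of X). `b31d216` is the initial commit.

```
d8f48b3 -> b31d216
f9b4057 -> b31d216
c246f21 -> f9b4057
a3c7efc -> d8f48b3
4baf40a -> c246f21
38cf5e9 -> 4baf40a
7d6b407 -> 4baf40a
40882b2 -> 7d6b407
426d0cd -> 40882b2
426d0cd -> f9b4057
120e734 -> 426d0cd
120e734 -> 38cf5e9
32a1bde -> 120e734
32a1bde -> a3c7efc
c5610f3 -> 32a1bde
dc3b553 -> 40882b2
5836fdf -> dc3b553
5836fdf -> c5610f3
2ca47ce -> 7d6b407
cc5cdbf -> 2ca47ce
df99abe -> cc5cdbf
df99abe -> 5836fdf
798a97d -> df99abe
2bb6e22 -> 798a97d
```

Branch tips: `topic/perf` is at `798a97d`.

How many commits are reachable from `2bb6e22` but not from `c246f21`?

Reachable from 2bb6e22: {120e734, 2bb6e22, 2ca47ce, 32a1bde, 38cf5e9, 40882b2, 426d0cd, 4baf40a, 5836fdf, 798a97d, 7d6b407, a3c7efc, b31d216, c246f21, c5610f3, cc5cdbf, d8f48b3, dc3b553, df99abe, f9b4057}.
Reachable from c246f21: {b31d216, c246f21, f9b4057}.
In 2bb6e22's history but not c246f21's: {120e734, 2bb6e22, 2ca47ce, 32a1bde, 38cf5e9, 40882b2, 426d0cd, 4baf40a, 5836fdf, 798a97d, 7d6b407, a3c7efc, c5610f3, cc5cdbf, d8f48b3, dc3b553, df99abe} — 17 commits.

17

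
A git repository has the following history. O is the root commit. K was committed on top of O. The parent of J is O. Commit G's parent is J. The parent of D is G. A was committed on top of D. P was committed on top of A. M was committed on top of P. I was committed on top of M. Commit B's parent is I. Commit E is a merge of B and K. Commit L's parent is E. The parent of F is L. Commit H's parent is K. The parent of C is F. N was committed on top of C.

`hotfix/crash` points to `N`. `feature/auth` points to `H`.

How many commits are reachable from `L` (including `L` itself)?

12

Walking parent pointers from L: reachable set = {A, B, D, E, G, I, J, K, L, M, O, P}.
That is 12 commits.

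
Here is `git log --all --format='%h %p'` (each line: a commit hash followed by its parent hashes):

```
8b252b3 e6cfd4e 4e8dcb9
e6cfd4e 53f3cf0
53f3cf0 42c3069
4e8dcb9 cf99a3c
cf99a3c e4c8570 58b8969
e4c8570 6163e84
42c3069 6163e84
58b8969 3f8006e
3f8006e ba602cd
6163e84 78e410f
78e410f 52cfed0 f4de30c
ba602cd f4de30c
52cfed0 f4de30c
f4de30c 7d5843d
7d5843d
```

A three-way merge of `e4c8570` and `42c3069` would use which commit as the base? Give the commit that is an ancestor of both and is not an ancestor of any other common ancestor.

6163e84

Ancestors of e4c8570: {52cfed0, 6163e84, 78e410f, 7d5843d, e4c8570, f4de30c}.
Ancestors of 42c3069: {42c3069, 52cfed0, 6163e84, 78e410f, 7d5843d, f4de30c}.
Common ancestors: {52cfed0, 6163e84, 78e410f, 7d5843d, f4de30c}.
Among these, 6163e84 is not an ancestor of any other common ancestor — it is the merge base.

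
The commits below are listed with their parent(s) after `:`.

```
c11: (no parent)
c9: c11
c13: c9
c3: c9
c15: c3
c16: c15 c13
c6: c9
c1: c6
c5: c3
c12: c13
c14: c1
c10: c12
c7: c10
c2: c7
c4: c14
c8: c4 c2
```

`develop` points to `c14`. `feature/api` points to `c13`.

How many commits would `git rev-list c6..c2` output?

5

Reachable from c2: {c10, c11, c12, c13, c2, c7, c9}.
Reachable from c6: {c11, c6, c9}.
In c2's history but not c6's: {c10, c12, c13, c2, c7} — 5 commits.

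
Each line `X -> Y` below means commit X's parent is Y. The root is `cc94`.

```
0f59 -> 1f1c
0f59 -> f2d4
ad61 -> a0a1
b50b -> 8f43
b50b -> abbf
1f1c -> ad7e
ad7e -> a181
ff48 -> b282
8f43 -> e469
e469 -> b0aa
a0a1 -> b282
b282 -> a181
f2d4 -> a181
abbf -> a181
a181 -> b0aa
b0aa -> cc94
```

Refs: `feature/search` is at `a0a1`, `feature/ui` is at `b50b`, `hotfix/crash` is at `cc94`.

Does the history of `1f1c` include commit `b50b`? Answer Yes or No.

No

Ancestors of 1f1c: {1f1c, a181, ad7e, b0aa, cc94}.
b50b is not in that set, so it is not an ancestor of 1f1c.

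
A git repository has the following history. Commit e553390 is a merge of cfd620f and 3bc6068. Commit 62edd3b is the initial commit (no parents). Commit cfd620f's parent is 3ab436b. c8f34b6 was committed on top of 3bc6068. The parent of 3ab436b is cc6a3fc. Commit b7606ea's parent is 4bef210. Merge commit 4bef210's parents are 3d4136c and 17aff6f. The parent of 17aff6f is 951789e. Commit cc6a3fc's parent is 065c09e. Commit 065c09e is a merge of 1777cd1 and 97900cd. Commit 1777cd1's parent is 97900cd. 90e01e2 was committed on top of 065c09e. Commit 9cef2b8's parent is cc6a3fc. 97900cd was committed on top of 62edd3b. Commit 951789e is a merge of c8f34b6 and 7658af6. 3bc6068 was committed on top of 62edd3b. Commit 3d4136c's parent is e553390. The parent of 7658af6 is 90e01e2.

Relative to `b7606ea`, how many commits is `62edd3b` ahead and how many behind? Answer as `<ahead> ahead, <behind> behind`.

Reachable from 62edd3b: {62edd3b}.
Reachable from b7606ea: {065c09e, 1777cd1, 17aff6f, 3ab436b, 3bc6068, 3d4136c, 4bef210, 62edd3b, 7658af6, 90e01e2, 951789e, 97900cd, b7606ea, c8f34b6, cc6a3fc, cfd620f, e553390}.
Only in 62edd3b's history (ahead): {} — 0.
Only in b7606ea's history (behind): {065c09e, 1777cd1, 17aff6f, 3ab436b, 3bc6068, 3d4136c, 4bef210, 7658af6, 90e01e2, 951789e, 97900cd, b7606ea, c8f34b6, cc6a3fc, cfd620f, e553390} — 16.

0 ahead, 16 behind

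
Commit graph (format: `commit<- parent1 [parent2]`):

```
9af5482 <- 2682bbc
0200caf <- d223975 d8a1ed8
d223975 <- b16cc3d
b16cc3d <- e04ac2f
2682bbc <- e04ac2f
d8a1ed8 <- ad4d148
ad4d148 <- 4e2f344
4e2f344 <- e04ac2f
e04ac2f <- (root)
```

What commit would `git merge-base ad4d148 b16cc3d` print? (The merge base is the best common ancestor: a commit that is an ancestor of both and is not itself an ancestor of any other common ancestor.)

e04ac2f

Ancestors of ad4d148: {4e2f344, ad4d148, e04ac2f}.
Ancestors of b16cc3d: {b16cc3d, e04ac2f}.
Common ancestors: {e04ac2f}.
The only common ancestor is e04ac2f, so it is the merge base.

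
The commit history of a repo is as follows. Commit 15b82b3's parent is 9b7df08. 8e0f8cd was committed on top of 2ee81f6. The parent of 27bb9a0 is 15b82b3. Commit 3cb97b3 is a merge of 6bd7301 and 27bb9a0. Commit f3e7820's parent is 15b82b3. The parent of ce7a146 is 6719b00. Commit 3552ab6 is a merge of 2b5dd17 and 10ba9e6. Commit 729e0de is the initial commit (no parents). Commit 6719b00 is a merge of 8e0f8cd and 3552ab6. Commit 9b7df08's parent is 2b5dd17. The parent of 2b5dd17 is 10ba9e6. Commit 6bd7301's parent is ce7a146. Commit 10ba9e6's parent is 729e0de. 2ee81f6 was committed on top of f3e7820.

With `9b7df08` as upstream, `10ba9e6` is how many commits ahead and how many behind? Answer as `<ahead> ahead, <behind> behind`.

0 ahead, 2 behind

Reachable from 10ba9e6: {10ba9e6, 729e0de}.
Reachable from 9b7df08: {10ba9e6, 2b5dd17, 729e0de, 9b7df08}.
Only in 10ba9e6's history (ahead): {} — 0.
Only in 9b7df08's history (behind): {2b5dd17, 9b7df08} — 2.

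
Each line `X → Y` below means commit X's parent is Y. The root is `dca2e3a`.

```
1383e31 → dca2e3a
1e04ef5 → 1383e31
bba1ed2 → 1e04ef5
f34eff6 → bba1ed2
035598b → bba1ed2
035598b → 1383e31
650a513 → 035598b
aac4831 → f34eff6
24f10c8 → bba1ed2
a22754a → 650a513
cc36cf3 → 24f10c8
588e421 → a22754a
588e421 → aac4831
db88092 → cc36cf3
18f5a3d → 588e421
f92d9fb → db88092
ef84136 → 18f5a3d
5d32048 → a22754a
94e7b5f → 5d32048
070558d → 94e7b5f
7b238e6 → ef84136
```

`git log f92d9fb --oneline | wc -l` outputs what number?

8

Walking parent pointers from f92d9fb: reachable set = {1383e31, 1e04ef5, 24f10c8, bba1ed2, cc36cf3, db88092, dca2e3a, f92d9fb}.
That is 8 commits.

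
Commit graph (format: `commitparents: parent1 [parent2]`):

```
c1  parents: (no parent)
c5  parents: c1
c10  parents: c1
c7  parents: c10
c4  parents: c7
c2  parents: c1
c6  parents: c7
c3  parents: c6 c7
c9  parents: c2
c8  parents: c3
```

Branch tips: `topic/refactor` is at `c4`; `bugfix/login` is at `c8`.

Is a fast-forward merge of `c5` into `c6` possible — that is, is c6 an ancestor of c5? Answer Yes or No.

A fast-forward from c6 to c5 is possible iff c6 is an ancestor of c5.
Ancestors of c5: {c1, c5}.
c6 is not among them, so fast-forward is not possible.

No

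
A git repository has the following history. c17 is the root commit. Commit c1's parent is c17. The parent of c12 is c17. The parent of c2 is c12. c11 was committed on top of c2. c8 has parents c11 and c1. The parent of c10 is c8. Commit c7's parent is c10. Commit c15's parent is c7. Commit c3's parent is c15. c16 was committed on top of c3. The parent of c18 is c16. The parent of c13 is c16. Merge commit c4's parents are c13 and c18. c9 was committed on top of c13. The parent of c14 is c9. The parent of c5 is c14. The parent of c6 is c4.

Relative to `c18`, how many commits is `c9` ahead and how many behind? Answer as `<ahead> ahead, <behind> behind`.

2 ahead, 1 behind

Reachable from c9: {c1, c10, c11, c12, c13, c15, c16, c17, c2, c3, c7, c8, c9}.
Reachable from c18: {c1, c10, c11, c12, c15, c16, c17, c18, c2, c3, c7, c8}.
Only in c9's history (ahead): {c13, c9} — 2.
Only in c18's history (behind): {c18} — 1.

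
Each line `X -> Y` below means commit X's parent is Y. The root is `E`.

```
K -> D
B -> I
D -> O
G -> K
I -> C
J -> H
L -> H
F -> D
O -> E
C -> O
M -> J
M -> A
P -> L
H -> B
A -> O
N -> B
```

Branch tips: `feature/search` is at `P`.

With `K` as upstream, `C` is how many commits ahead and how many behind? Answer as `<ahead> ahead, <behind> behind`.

1 ahead, 2 behind

Reachable from C: {C, E, O}.
Reachable from K: {D, E, K, O}.
Only in C's history (ahead): {C} — 1.
Only in K's history (behind): {D, K} — 2.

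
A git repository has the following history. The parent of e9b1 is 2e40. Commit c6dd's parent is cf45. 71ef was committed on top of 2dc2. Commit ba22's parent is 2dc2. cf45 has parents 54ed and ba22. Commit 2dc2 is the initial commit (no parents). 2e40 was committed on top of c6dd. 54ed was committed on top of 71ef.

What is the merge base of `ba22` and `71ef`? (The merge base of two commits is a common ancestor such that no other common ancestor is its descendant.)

Ancestors of ba22: {2dc2, ba22}.
Ancestors of 71ef: {2dc2, 71ef}.
Common ancestors: {2dc2}.
The only common ancestor is 2dc2, so it is the merge base.

2dc2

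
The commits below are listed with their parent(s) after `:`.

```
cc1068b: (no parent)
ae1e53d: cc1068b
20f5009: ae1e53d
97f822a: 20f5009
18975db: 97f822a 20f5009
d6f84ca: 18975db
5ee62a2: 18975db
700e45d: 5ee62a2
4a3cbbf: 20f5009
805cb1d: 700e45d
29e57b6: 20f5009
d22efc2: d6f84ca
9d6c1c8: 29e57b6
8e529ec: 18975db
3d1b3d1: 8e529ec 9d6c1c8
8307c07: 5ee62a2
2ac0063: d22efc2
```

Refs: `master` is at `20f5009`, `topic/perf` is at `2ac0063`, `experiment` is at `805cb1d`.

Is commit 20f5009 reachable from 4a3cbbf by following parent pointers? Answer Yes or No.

Ancestors of 4a3cbbf (commits reachable by following parents): {20f5009, 4a3cbbf, ae1e53d, cc1068b}.
20f5009 is in that set, so it is an ancestor of 4a3cbbf.

Yes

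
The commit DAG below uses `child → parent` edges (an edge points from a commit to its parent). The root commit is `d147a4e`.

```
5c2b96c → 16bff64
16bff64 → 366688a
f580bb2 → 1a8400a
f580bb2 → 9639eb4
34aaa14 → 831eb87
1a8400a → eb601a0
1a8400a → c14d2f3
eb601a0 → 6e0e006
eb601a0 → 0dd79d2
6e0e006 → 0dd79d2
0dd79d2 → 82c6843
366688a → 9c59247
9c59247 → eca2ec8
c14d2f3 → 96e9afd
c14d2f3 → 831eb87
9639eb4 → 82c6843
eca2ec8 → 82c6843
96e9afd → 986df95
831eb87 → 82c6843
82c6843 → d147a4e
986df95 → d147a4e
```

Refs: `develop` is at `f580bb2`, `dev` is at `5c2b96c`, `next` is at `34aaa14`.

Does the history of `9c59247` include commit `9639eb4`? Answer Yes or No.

No

Ancestors of 9c59247: {82c6843, 9c59247, d147a4e, eca2ec8}.
9639eb4 is not in that set, so it is not an ancestor of 9c59247.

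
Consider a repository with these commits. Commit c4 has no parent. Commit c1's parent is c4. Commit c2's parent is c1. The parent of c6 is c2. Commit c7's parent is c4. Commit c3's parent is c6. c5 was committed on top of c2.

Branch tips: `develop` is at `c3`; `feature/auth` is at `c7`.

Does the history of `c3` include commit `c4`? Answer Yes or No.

Ancestors of c3 (commits reachable by following parents): {c1, c2, c3, c4, c6}.
c4 is in that set, so it is an ancestor of c3.

Yes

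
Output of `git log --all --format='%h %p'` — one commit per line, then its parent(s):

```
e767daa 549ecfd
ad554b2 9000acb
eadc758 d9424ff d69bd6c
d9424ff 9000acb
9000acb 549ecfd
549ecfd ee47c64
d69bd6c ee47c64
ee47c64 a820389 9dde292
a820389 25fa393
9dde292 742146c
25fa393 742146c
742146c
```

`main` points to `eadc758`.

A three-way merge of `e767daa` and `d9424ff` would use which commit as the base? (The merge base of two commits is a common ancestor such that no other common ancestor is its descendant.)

549ecfd

Ancestors of e767daa: {25fa393, 549ecfd, 742146c, 9dde292, a820389, e767daa, ee47c64}.
Ancestors of d9424ff: {25fa393, 549ecfd, 742146c, 9000acb, 9dde292, a820389, d9424ff, ee47c64}.
Common ancestors: {25fa393, 549ecfd, 742146c, 9dde292, a820389, ee47c64}.
Among these, 549ecfd is not an ancestor of any other common ancestor — it is the merge base.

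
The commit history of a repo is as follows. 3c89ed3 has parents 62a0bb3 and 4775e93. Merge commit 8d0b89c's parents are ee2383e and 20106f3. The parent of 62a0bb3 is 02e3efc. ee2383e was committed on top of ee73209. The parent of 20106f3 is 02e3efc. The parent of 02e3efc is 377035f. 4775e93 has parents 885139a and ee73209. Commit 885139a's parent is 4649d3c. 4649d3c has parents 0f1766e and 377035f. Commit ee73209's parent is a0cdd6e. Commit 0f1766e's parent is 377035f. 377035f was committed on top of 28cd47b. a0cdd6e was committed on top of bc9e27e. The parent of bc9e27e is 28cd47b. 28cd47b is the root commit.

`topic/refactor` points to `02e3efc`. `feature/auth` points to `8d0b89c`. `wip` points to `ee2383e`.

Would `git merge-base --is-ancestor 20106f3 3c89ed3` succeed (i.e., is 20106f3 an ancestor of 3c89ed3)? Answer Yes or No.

No

Ancestors of 3c89ed3: {02e3efc, 0f1766e, 28cd47b, 377035f, 3c89ed3, 4649d3c, 4775e93, 62a0bb3, 885139a, a0cdd6e, bc9e27e, ee73209}.
20106f3 is not in that set, so it is not an ancestor of 3c89ed3.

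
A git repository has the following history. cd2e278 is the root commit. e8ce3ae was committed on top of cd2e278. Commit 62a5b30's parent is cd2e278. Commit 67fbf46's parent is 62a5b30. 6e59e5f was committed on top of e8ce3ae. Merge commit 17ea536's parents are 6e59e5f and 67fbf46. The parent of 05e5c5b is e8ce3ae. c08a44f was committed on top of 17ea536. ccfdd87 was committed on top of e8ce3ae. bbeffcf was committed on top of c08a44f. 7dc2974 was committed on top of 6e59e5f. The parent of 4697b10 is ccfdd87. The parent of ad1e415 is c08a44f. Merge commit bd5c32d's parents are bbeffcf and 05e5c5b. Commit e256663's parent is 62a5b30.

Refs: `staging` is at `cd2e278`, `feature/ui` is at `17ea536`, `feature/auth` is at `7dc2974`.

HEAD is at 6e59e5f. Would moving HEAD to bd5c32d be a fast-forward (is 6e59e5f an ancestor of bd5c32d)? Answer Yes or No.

A fast-forward from 6e59e5f to bd5c32d is possible iff 6e59e5f is an ancestor of bd5c32d.
Ancestors of bd5c32d: {05e5c5b, 17ea536, 62a5b30, 67fbf46, 6e59e5f, bbeffcf, bd5c32d, c08a44f, cd2e278, e8ce3ae}.
6e59e5f is among them, so fast-forward is possible.

Yes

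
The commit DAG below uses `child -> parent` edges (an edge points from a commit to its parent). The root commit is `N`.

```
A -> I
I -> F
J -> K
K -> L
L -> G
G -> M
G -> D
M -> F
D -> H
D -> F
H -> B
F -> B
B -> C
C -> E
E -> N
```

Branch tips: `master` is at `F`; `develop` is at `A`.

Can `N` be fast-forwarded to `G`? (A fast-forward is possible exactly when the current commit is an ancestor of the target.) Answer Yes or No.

Yes

A fast-forward from N to G is possible iff N is an ancestor of G.
Ancestors of G: {B, C, D, E, F, G, H, M, N}.
N is among them, so fast-forward is possible.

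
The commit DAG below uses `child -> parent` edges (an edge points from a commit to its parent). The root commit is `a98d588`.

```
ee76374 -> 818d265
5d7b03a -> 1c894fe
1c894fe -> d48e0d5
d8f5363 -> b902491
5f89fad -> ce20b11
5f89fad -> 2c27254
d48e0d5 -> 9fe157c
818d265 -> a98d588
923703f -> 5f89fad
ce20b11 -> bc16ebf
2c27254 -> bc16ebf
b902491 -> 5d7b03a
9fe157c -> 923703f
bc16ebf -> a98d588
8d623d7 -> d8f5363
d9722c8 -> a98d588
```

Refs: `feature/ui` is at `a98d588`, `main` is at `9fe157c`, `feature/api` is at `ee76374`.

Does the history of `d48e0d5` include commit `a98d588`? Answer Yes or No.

Yes

Ancestors of d48e0d5 (commits reachable by following parents): {2c27254, 5f89fad, 923703f, 9fe157c, a98d588, bc16ebf, ce20b11, d48e0d5}.
a98d588 is in that set, so it is an ancestor of d48e0d5.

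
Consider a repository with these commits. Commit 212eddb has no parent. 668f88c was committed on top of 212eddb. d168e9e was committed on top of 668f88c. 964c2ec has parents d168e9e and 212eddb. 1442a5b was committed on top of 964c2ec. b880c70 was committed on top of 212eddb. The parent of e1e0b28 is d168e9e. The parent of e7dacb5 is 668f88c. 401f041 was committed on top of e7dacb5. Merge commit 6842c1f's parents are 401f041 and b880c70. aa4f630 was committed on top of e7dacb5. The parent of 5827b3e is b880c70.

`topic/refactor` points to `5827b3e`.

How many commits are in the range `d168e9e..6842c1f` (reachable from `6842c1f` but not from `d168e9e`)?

4

Reachable from 6842c1f: {212eddb, 401f041, 668f88c, 6842c1f, b880c70, e7dacb5}.
Reachable from d168e9e: {212eddb, 668f88c, d168e9e}.
In 6842c1f's history but not d168e9e's: {401f041, 6842c1f, b880c70, e7dacb5} — 4 commits.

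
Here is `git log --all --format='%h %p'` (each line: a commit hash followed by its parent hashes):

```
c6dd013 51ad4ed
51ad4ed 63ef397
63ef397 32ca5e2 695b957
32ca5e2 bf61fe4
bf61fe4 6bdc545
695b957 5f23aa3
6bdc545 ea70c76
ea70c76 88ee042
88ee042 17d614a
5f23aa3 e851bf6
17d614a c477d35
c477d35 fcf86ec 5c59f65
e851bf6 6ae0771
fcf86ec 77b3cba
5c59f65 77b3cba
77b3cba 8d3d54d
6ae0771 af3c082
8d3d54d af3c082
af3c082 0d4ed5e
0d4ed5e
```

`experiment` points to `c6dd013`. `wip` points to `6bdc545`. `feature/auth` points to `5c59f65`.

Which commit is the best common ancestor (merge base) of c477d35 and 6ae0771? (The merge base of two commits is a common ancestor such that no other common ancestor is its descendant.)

Ancestors of c477d35: {0d4ed5e, 5c59f65, 77b3cba, 8d3d54d, af3c082, c477d35, fcf86ec}.
Ancestors of 6ae0771: {0d4ed5e, 6ae0771, af3c082}.
Common ancestors: {0d4ed5e, af3c082}.
Among these, af3c082 is not an ancestor of any other common ancestor — it is the merge base.

af3c082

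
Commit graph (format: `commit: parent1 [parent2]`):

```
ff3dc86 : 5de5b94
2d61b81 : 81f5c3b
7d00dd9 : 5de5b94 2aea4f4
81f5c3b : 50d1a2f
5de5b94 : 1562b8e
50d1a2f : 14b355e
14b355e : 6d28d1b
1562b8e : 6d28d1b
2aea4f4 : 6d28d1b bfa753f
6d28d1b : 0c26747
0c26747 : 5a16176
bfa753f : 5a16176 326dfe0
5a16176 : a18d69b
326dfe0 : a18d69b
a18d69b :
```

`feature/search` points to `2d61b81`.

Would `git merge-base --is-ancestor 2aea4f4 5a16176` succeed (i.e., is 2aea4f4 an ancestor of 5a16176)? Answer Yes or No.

No

Ancestors of 5a16176: {5a16176, a18d69b}.
2aea4f4 is not in that set, so it is not an ancestor of 5a16176.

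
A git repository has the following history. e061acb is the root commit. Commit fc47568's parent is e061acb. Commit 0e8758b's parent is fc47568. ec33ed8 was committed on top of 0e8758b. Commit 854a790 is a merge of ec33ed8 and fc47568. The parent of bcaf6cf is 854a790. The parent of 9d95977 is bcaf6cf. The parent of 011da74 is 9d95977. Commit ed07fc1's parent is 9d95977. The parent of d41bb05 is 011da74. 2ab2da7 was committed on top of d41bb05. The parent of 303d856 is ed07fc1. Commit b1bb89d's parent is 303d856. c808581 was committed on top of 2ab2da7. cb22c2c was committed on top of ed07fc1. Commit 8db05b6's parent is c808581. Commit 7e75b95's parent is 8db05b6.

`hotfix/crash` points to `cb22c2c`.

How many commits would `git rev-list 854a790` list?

Walking parent pointers from 854a790: reachable set = {0e8758b, 854a790, e061acb, ec33ed8, fc47568}.
That is 5 commits.

5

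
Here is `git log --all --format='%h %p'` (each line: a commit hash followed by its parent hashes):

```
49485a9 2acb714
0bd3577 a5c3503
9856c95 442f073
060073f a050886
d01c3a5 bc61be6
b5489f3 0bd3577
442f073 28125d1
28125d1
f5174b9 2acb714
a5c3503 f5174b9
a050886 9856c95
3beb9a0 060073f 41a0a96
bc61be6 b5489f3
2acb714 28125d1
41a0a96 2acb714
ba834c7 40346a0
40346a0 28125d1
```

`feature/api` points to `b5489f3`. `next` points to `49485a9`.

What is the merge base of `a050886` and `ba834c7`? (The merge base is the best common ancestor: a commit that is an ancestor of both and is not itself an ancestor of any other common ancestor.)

Ancestors of a050886: {28125d1, 442f073, 9856c95, a050886}.
Ancestors of ba834c7: {28125d1, 40346a0, ba834c7}.
Common ancestors: {28125d1}.
The only common ancestor is 28125d1, so it is the merge base.

28125d1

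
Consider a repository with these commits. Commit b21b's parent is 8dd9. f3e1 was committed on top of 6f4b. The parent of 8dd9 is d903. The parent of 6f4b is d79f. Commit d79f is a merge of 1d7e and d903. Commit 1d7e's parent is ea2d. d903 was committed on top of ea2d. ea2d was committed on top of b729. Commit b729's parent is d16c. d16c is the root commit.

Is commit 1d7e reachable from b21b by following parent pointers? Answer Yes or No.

No

Ancestors of b21b: {8dd9, b21b, b729, d16c, d903, ea2d}.
1d7e is not in that set, so it is not an ancestor of b21b.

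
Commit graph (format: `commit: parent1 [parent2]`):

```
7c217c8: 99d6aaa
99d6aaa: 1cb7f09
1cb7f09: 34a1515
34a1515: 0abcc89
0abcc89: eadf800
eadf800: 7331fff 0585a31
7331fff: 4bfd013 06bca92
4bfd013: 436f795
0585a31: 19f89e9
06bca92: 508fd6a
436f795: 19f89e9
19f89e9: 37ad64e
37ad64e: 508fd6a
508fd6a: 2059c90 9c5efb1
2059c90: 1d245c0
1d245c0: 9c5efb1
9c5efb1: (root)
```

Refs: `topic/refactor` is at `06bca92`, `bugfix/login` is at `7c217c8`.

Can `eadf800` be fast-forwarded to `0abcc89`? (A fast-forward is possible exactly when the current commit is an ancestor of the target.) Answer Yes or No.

Yes

A fast-forward from eadf800 to 0abcc89 is possible iff eadf800 is an ancestor of 0abcc89.
Ancestors of 0abcc89: {0585a31, 06bca92, 0abcc89, 19f89e9, 1d245c0, 2059c90, 37ad64e, 436f795, 4bfd013, 508fd6a, 7331fff, 9c5efb1, eadf800}.
eadf800 is among them, so fast-forward is possible.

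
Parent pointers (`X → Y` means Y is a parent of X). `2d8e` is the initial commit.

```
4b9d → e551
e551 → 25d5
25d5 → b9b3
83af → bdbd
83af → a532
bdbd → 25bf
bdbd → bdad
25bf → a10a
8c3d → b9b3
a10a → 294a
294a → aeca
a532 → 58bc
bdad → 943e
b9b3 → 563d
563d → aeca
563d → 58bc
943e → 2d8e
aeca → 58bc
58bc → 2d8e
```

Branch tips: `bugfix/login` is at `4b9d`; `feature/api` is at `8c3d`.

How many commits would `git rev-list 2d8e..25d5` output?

Reachable from 25d5: {25d5, 2d8e, 563d, 58bc, aeca, b9b3}.
Reachable from 2d8e: {2d8e}.
In 25d5's history but not 2d8e's: {25d5, 563d, 58bc, aeca, b9b3} — 5 commits.

5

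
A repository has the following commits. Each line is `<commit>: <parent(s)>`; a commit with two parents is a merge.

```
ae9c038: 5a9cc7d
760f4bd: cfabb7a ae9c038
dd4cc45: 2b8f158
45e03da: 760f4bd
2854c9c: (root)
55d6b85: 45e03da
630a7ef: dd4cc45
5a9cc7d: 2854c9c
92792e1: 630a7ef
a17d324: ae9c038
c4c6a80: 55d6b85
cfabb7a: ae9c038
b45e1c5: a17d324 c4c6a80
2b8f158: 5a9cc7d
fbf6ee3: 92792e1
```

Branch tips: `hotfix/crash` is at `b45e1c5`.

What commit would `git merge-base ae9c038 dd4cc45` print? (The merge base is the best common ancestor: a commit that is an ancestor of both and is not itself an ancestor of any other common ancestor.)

5a9cc7d

Ancestors of ae9c038: {2854c9c, 5a9cc7d, ae9c038}.
Ancestors of dd4cc45: {2854c9c, 2b8f158, 5a9cc7d, dd4cc45}.
Common ancestors: {2854c9c, 5a9cc7d}.
Among these, 5a9cc7d is not an ancestor of any other common ancestor — it is the merge base.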